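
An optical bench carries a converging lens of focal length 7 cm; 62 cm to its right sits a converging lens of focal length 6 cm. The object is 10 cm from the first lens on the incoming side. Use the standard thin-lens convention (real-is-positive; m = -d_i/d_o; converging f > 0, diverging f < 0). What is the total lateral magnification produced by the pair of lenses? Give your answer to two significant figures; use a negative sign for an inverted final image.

Lens 1: 1/d_i1 = 1/f_1 - 1/d_o1 = 1/7 - 1/10 = 0.04286 cm^-1, so d_i1 = 23.333 cm.
m_1 = -(23.333)/10 = -2.3333.
The intermediate image is 23.333 cm to the right of lens 1, so d_o2 = L - d_i1 = 62 - 23.333 = 38.667 cm.
Lens 2: 1/d_i2 = 1/f_2 - 1/d_o2 = 1/6 - 1/(38.667) = 0.14080 cm^-1, so d_i2 = 7.102 cm.
m_2 = -(7.102)/(38.667) = -0.1837.
Total m = m_1 x m_2 = (-2.3333)(-0.1837) = 0.4286.

0.43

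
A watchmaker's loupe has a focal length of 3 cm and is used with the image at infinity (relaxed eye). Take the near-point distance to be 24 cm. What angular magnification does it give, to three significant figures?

8.00

M = D/f = 24/3 = 8.000.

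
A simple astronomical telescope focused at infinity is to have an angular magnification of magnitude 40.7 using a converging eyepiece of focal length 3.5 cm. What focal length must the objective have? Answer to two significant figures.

|M| = f_obj/|f_eye|, so f_obj = |M| x |f_eye| = 40.7 x 3.5 = 142.450 cm.

140 cm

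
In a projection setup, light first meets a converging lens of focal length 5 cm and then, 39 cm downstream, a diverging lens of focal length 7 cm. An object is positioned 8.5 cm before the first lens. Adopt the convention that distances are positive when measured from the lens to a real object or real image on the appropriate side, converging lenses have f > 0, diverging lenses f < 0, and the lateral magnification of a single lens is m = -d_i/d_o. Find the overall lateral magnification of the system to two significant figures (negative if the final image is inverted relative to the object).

-0.30

Lens 1: 1/d_i1 = 1/f_1 - 1/d_o1 = 1/5 - 1/8.5 = 0.08235 cm^-1, so d_i1 = 12.143 cm.
m_1 = -(12.143)/8.5 = -1.4286.
Object distance for lens 2: d_o2 = 39 - 12.143 = 26.857 cm.
Lens 2: 1/d_i2 = 1/f_2 - 1/d_o2 = 1/(-7) - 1/(26.857) = -0.18009 cm^-1, so d_i2 = -5.553 cm.
m_2 = -(-5.553)/(26.857) = 0.2068.
Overall magnification: m = m_1 m_2 = -0.2954.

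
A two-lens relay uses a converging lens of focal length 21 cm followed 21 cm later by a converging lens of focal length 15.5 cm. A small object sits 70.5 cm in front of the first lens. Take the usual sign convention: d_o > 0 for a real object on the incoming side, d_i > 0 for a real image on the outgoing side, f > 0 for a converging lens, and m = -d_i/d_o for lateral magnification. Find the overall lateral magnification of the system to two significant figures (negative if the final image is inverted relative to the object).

-0.27

First lens: d_i1 = 1/(1/21 - 1/70.5) = 29.909 cm.
m_1 = -(29.909)/70.5 = -0.4242.
This image would form 29.909 cm past lens 1, i.e. 8.909 cm beyond lens 2, so it is a virtual object for lens 2: d_o2 = 21 - 29.909 = -8.909 cm.
Second lens: d_i2 = 1/(1/15.5 - 1/(-8.909)) = 5.657 cm.
m_2 = -(5.657)/(-8.909) = 0.6350.
Overall magnification: m = m_1 m_2 = -0.2694.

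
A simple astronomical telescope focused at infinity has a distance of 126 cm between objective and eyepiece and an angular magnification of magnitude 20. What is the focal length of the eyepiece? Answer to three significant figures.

6.00 cm

In normal adjustment the tube length equals f_obj + f_eye and |M| = f_obj/f_eye.
So f_obj = 20 f_eye and 20 f_eye + f_eye = 126 cm, giving f_eye = 126/21 = 6.000 cm and f_obj = 120.000 cm.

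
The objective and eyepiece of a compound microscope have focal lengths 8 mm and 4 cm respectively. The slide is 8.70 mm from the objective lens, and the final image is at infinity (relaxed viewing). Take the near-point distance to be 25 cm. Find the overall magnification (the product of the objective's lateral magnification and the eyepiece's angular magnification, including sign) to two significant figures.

-71

Convert to cm: f_obj = 8 mm = 0.8 cm; d_o = 8.70 mm = 0.87 cm.
Objective: 1/d_i = 1/f_obj - 1/d_o = 1/0.8 - 1/0.87 = 0.10057 cm^-1, so d_i = 9.943 cm.
m_obj = -d_i/d_o = -9.943/0.87 = -11.429.
Eyepiece angular magnification (image at infinity): M_eye = D/f_e = 25/4 = 6.250.
Overall M = m_obj x M_eye = (-11.429)(6.250) = -71.43.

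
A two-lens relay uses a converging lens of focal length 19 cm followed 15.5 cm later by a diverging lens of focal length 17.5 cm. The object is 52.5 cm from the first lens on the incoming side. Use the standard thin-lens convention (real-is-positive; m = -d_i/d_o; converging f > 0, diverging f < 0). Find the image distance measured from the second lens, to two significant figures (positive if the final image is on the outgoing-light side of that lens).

77 cm

Lens 1: 1/d_i1 = 1/f_1 - 1/d_o1 = 1/19 - 1/52.5 = 0.03358 cm^-1, so d_i1 = 29.776 cm.
This image would form 29.776 cm past lens 1, i.e. 14.276 cm beyond lens 2, so it is a virtual object for lens 2: d_o2 = 15.5 - 29.776 = -14.276 cm.
Lens 2: 1/d_i2 = 1/f_2 - 1/d_o2 = 1/(-17.5) - 1/(-14.276) = 0.01290 cm^-1, so d_i2 = 77.494 cm.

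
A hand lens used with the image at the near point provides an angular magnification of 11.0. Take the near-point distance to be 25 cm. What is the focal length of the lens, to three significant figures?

2.50 cm

For the image at the near point, M = 1 + D/f.
f = D/(M - 1) = 25/(11.0 - 1) = 2.500 cm.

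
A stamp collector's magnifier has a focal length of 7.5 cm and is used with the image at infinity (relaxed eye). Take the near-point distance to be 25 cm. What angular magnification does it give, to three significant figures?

3.33

M = D/f = 25/7.5 = 3.333.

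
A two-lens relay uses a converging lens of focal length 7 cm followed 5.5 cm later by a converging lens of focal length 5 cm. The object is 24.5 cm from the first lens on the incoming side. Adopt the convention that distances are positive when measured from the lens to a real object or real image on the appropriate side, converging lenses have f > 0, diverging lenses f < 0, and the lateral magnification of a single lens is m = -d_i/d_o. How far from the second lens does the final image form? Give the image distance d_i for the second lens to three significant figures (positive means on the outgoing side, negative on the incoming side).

2.31 cm

Applying the thin-lens equation to the first lens, 1/7 = 1/24.5 + 1/d_i1, which gives d_i1 = 9.800 cm.
This image would form 9.800 cm past lens 1, i.e. 4.300 cm beyond lens 2, so it is a virtual object for lens 2: d_o2 = 5.5 - 9.800 = -4.300 cm.
Applying the thin-lens equation again with f_2 = 5 cm and d_o2 = -4.300 cm gives d_i2 = 2.312 cm.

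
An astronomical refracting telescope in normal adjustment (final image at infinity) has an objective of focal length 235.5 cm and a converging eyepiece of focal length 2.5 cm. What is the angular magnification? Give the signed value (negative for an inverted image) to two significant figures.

M = -f_obj/f_eye = -235.5/(2.5) = -94.200.

-94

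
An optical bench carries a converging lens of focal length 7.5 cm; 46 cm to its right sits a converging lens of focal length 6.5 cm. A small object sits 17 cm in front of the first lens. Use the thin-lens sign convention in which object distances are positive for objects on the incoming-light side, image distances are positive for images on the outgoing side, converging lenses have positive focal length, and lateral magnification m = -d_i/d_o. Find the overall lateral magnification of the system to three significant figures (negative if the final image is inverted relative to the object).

0.197

Applying the thin-lens equation to the first lens, 1/7.5 = 1/17 + 1/d_i1, which gives d_i1 = 13.421 cm.
Its lateral magnification is m_1 = -d_i1/d_o1 = -(13.421)/17 = -0.7895.
Object distance for lens 2: d_o2 = 46 - 13.421 = 32.579 cm.
Applying the thin-lens equation again with f_2 = 6.5 cm and d_o2 = 32.579 cm gives d_i2 = 8.120 cm.
m_2 = -(8.120)/(32.579) = -0.2492.
Overall magnification: m = m_1 m_2 = 0.1968.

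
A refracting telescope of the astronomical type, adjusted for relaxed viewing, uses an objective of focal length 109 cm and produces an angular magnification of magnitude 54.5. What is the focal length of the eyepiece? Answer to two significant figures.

2.0 cm

|M| = f_obj/f_eye, so f_eye = f_obj/|M| = 109/54.5 = 2.000 cm.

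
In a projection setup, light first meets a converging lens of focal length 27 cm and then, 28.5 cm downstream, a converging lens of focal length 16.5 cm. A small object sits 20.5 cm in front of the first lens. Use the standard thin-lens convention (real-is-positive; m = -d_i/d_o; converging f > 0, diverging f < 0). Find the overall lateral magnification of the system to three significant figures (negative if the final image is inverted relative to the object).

Lens 1: 1/d_i1 = 1/f_1 - 1/d_o1 = 1/27 - 1/20.5 = -0.01174 cm^-1, so d_i1 = -85.154 cm.
m_1 = -(-85.154)/20.5 = 4.1538.
The intermediate image is virtual, 85.154 cm to the left of lens 1, so d_o2 = L - d_i1 = 28.5 - (-85.154) = 113.654 cm.
Lens 2: 1/d_i2 = 1/f_2 - 1/d_o2 = 1/16.5 - 1/(113.654) = 0.05181 cm^-1, so d_i2 = 19.302 cm.
m_2 = -(19.302)/(113.654) = -0.1698.
The system's lateral magnification is m_1 m_2 = (4.1538)(-0.1698) = -0.7055.

-0.705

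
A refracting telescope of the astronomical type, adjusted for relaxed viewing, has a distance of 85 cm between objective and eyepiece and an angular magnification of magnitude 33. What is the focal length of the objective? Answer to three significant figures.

In normal adjustment the tube length equals f_obj + f_eye and |M| = f_obj/f_eye.
So f_obj = 33 f_eye and 33 f_eye + f_eye = 85 cm, giving f_eye = 85/34 = 2.500 cm and f_obj = 82.500 cm.

82.5 cm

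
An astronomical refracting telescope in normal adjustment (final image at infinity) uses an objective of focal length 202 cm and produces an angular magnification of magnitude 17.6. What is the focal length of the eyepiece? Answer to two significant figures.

|M| = f_obj/f_eye, so f_eye = f_obj/|M| = 202/17.6 = 11.477 cm.

11 cm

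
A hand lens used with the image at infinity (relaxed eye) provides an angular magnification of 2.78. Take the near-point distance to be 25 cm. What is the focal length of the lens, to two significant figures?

For the image at infinity, M = D/f.
f = D/M = 25/2.78 = 8.993 cm.

9.0 cm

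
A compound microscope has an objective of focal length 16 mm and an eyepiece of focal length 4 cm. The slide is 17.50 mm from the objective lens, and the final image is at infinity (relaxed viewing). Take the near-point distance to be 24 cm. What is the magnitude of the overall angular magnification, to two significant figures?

Convert to cm: f_obj = 16 mm = 1.6 cm; d_o = 17.50 mm = 1.75 cm.
Objective: 1/d_i = 1/f_obj - 1/d_o = 1/1.6 - 1/1.75 = 0.05357 cm^-1, so d_i = 18.667 cm.
m_obj = -d_i/d_o = -18.667/1.75 = -10.667.
Eyepiece angular magnification (image at infinity): M_eye = D/f_e = 24/4 = 6.000.
Overall M = m_obj x M_eye = (-10.667)(6.000) = -64.00.
|M| = 64.00.

64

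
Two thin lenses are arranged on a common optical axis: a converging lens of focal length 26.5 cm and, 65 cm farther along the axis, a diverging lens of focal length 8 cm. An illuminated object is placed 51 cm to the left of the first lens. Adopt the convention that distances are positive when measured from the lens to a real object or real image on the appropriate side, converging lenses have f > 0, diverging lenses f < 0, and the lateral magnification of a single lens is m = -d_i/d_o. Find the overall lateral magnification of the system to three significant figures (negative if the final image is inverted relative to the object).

-0.485

First lens: d_i1 = 1/(1/26.5 - 1/51) = 55.163 cm.
m_1 = -(55.163)/51 = -1.0816.
Object distance for lens 2: d_o2 = 65 - 55.163 = 9.837 cm.
Second lens: d_i2 = 1/(1/(-8) - 1/(9.837)) = -4.412 cm.
m_2 = -(-4.412)/(9.837) = 0.4485.
Overall magnification: m = m_1 m_2 = -0.4851.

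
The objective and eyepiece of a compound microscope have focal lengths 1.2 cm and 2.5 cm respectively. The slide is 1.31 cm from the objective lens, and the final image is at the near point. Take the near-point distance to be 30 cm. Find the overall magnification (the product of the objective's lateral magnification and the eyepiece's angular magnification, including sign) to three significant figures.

Objective: 1/d_i = 1/f_obj - 1/d_o = 1/1.2 - 1/1.31 = 0.06997 cm^-1, so d_i = 14.291 cm.
m_obj = -d_i/d_o = -14.291/1.31 = -10.909.
Eyepiece angular magnification (image at near point): M_eye = 1 + D/f_e = 1 + 30/2.5 = 13.000.
Overall M = m_obj x M_eye = (-10.909)(13.000) = -141.82.

-142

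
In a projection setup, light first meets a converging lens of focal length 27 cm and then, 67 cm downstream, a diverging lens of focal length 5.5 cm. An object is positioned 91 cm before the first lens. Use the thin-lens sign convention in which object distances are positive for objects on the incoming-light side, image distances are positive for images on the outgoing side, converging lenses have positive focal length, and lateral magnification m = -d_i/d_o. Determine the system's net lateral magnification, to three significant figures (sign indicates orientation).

-0.0680

First lens: d_i1 = 1/(1/27 - 1/91) = 38.391 cm.
m_1 = -(38.391)/91 = -0.4219.
The intermediate image is 38.391 cm to the right of lens 1, so d_o2 = L - d_i1 = 67 - 38.391 = 28.609 cm.
Second lens: d_i2 = 1/(1/(-5.5) - 1/(28.609)) = -4.613 cm.
m_2 = -(-4.613)/(28.609) = 0.1612.
Overall magnification: m = m_1 m_2 = -0.0680.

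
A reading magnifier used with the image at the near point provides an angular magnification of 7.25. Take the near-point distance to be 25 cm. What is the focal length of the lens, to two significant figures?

4.0 cm

For the image at the near point, M = 1 + D/f.
f = D/(M - 1) = 25/(7.25 - 1) = 4.000 cm.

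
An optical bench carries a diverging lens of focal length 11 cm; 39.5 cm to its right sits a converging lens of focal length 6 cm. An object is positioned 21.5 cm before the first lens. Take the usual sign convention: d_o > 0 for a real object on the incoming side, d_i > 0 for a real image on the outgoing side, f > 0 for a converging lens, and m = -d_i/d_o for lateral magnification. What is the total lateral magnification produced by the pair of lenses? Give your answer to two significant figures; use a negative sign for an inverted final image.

-0.050

First lens: d_i1 = 1/(1/(-11) - 1/21.5) = -7.277 cm.
m_1 = -(-7.277)/21.5 = 0.3385.
With d_i1 < 0 the first image is virtual and lies on the object side; the object distance for lens 2 is d_o2 = 39.5 - (-7.277) = 46.777 cm.
Second lens: d_i2 = 1/(1/6 - 1/(46.777)) = 6.883 cm.
m_2 = -(6.883)/(46.777) = -0.1471.
The system's lateral magnification is m_1 m_2 = (0.3385)(-0.1471) = -0.0498.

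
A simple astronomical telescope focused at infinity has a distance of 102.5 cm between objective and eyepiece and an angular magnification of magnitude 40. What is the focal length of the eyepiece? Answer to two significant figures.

2.5 cm

In normal adjustment the tube length equals f_obj + f_eye and |M| = f_obj/f_eye.
So f_obj = 40 f_eye and 40 f_eye + f_eye = 102.5 cm, giving f_eye = 102.5/41 = 2.500 cm and f_obj = 100.000 cm.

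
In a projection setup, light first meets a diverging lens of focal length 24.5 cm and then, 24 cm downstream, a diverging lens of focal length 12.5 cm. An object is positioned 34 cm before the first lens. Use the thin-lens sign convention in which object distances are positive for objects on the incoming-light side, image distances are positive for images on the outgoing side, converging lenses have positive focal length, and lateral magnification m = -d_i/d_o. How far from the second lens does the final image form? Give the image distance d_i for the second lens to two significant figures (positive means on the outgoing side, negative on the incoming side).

Applying the thin-lens equation to the first lens, 1/(-24.5) = 1/34 + 1/d_i1, which gives d_i1 = -14.239 cm.
The intermediate image is virtual, 14.239 cm to the left of lens 1, so d_o2 = L - d_i1 = 24 - (-14.239) = 38.239 cm.
Applying the thin-lens equation again with f_2 = -12.5 cm and d_o2 = 38.239 cm gives d_i2 = -9.421 cm.

-9.4 cm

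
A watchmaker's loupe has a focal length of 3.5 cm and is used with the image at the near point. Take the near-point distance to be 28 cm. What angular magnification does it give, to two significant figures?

9.0

M = 1 + D/f = 1 + 28/3.5 = 9.000.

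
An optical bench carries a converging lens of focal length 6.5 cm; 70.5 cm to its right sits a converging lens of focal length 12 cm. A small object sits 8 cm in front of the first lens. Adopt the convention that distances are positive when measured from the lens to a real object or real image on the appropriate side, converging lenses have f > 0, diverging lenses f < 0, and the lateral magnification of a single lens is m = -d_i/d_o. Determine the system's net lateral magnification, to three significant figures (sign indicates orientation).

2.18

First lens: d_i1 = 1/(1/6.5 - 1/8) = 34.667 cm.
m_1 = -(34.667)/8 = -4.3333.
The intermediate image is 34.667 cm to the right of lens 1, so d_o2 = L - d_i1 = 70.5 - 34.667 = 35.833 cm.
Second lens: d_i2 = 1/(1/12 - 1/(35.833)) = 18.042 cm.
m_2 = -(18.042)/(35.833) = -0.5035.
The system's lateral magnification is m_1 m_2 = (-4.3333)(-0.5035) = 2.1818.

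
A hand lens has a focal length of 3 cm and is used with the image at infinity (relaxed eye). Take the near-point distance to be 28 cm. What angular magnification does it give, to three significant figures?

9.33

M = D/f = 28/3 = 9.333.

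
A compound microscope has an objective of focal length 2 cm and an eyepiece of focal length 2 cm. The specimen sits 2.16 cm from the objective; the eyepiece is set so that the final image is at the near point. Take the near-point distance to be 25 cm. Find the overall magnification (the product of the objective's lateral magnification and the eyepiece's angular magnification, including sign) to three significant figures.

-169

Objective: 1/d_i = 1/f_obj - 1/d_o = 1/2 - 1/2.16 = 0.03704 cm^-1, so d_i = 27.000 cm.
m_obj = -d_i/d_o = -27.000/2.16 = -12.500.
Eyepiece angular magnification (image at near point): M_eye = 1 + D/f_e = 1 + 25/2 = 13.500.
Overall M = m_obj x M_eye = (-12.500)(13.500) = -168.75.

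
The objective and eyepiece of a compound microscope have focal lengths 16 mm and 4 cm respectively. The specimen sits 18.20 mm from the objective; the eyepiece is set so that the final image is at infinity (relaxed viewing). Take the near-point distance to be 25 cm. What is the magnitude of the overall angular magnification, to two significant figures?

45

Convert to cm: f_obj = 16 mm = 1.6 cm; d_o = 18.20 mm = 1.82 cm.
Objective: 1/d_i = 1/f_obj - 1/d_o = 1/1.6 - 1/1.82 = 0.07555 cm^-1, so d_i = 13.236 cm.
m_obj = -d_i/d_o = -13.236/1.82 = -7.273.
Eyepiece angular magnification (image at infinity): M_eye = D/f_e = 25/4 = 6.250.
Overall M = m_obj x M_eye = (-7.273)(6.250) = -45.45.
|M| = 45.45.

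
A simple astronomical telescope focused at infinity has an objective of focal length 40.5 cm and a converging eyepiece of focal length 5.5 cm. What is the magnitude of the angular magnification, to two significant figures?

|M| = f_obj/|f_eye| = 40.5/5.5 = 7.364.

7.4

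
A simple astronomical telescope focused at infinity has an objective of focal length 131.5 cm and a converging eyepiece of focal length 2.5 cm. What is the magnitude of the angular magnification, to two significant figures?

53

|M| = f_obj/|f_eye| = 131.5/2.5 = 52.600.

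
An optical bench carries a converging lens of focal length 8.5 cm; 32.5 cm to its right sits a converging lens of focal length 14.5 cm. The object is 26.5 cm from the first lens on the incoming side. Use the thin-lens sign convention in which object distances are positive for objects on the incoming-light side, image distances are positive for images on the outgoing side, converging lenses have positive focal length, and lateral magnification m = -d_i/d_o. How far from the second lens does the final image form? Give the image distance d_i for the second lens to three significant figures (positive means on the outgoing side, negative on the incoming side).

Lens 1: 1/d_i1 = 1/f_1 - 1/d_o1 = 1/8.5 - 1/26.5 = 0.07991 cm^-1, so d_i1 = 12.514 cm.
Object distance for lens 2: d_o2 = 32.5 - 12.514 = 19.986 cm.
Lens 2: 1/d_i2 = 1/f_2 - 1/d_o2 = 1/14.5 - 1/(19.986) = 0.01893 cm^-1, so d_i2 = 52.824 cm.

52.8 cm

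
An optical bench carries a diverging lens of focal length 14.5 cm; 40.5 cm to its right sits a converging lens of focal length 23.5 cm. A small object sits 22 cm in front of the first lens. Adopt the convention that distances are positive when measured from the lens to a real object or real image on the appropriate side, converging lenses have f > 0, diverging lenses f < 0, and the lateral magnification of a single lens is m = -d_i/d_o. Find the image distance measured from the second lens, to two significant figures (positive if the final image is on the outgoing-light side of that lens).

45 cm

First lens: d_i1 = 1/(1/(-14.5) - 1/22) = -8.740 cm.
The intermediate image is virtual, 8.740 cm to the left of lens 1, so d_o2 = L - d_i1 = 40.5 - (-8.740) = 49.240 cm.
Second lens: d_i2 = 1/(1/23.5 - 1/(49.240)) = 44.955 cm.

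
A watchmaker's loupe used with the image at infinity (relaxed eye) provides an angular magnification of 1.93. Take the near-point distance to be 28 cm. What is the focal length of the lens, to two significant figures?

For the image at infinity, M = D/f.
f = D/M = 28/1.93 = 14.508 cm.

15 cm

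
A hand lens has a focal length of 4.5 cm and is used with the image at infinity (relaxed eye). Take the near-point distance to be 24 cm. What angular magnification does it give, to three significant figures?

M = D/f = 24/4.5 = 5.333.

5.33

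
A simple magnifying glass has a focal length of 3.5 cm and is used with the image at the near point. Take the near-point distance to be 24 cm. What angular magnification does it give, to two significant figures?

M = 1 + D/f = 1 + 24/3.5 = 7.857.

7.9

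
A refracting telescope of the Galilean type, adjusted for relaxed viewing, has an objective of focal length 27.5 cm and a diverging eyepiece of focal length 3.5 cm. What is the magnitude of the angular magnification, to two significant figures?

7.9

|M| = f_obj/|f_eye| = 27.5/3.5 = 7.857.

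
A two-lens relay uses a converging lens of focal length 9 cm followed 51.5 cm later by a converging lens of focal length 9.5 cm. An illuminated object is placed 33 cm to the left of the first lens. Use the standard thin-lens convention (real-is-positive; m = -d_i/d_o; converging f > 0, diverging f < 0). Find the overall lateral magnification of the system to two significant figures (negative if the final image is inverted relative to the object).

First lens: d_i1 = 1/(1/9 - 1/33) = 12.375 cm.
m_1 = -(12.375)/33 = -0.3750.
That image sits 39.125 cm in front of the second lens, so d_o2 = 39.125 cm.
Second lens: d_i2 = 1/(1/9.5 - 1/(39.125)) = 12.546 cm.
m_2 = -(12.546)/(39.125) = -0.3207.
Overall magnification: m = m_1 m_2 = 0.1203.

0.12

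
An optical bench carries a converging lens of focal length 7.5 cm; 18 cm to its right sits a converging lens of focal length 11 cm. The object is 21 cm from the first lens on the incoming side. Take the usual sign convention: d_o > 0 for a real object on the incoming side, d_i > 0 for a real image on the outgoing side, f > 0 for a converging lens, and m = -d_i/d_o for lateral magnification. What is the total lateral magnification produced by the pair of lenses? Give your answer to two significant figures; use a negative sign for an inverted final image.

Lens 1: 1/d_i1 = 1/f_1 - 1/d_o1 = 1/7.5 - 1/21 = 0.08571 cm^-1, so d_i1 = 11.667 cm.
m_1 = -(11.667)/21 = -0.5556.
That image sits 6.333 cm in front of the second lens, so d_o2 = 6.333 cm.
Lens 2: 1/d_i2 = 1/f_2 - 1/d_o2 = 1/11 - 1/(6.333) = -0.06699 cm^-1, so d_i2 = -14.929 cm.
m_2 = -(-14.929)/(6.333) = 2.3571.
The system's lateral magnification is m_1 m_2 = (-0.5556)(2.3571) = -1.3095.

-1.3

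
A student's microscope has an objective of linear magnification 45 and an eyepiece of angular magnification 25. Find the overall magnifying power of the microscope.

1125

The overall magnification of a compound microscope is the product of the objective and eyepiece magnifications:
M = M_obj x M_eye = 45 x 25 = 1125.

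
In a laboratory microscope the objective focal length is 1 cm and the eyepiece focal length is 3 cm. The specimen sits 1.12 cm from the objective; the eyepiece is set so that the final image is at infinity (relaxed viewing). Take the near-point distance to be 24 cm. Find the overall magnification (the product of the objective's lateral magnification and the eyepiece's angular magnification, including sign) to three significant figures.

-66.7

Objective: 1/d_i = 1/f_obj - 1/d_o = 1/1 - 1/1.12 = 0.10714 cm^-1, so d_i = 9.333 cm.
m_obj = -d_i/d_o = -9.333/1.12 = -8.333.
Eyepiece angular magnification (image at infinity): M_eye = D/f_e = 24/3 = 8.000.
Overall M = m_obj x M_eye = (-8.333)(8.000) = -66.67.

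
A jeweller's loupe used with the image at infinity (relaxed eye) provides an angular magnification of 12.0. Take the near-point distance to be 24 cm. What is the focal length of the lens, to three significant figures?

2.00 cm

For the image at infinity, M = D/f.
f = D/M = 24/12.0 = 2.000 cm.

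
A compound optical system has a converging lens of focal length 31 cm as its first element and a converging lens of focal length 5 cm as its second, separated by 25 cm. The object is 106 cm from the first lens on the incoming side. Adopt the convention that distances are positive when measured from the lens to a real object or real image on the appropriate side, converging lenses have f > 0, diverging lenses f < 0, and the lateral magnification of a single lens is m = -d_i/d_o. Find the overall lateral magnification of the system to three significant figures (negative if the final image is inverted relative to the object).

-0.0868

Lens 1: 1/d_i1 = 1/f_1 - 1/d_o1 = 1/31 - 1/106 = 0.02282 cm^-1, so d_i1 = 43.813 cm.
m_1 = -(43.813)/106 = -0.4133.
Since 43.813 cm > 25 cm, the first image lies past the second lens and serves as a virtual object: d_o2 = L - d_i1 = -18.813 cm.
Lens 2: 1/d_i2 = 1/f_2 - 1/d_o2 = 1/5 - 1/(-18.813) = 0.25315 cm^-1, so d_i2 = 3.950 cm.
m_2 = -(3.950)/(-18.813) = 0.2100.
Total m = m_1 x m_2 = (-0.4133)(0.2100) = -0.0868.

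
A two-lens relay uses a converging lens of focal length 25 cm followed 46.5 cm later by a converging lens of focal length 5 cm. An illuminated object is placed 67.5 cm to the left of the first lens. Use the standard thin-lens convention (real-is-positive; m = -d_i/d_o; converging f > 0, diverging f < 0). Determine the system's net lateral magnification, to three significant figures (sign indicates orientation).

Applying the thin-lens equation to the first lens, 1/25 = 1/67.5 + 1/d_i1, which gives d_i1 = 39.706 cm.
Its lateral magnification is m_1 = -d_i1/d_o1 = -(39.706)/67.5 = -0.5882.
The intermediate image is 39.706 cm to the right of lens 1, so d_o2 = L - d_i1 = 46.5 - 39.706 = 6.794 cm.
Applying the thin-lens equation again with f_2 = 5 cm and d_o2 = 6.794 cm gives d_i2 = 18.934 cm.
m_2 = -(18.934)/(6.794) = -2.7869.
Overall magnification: m = m_1 m_2 = 1.6393.

1.64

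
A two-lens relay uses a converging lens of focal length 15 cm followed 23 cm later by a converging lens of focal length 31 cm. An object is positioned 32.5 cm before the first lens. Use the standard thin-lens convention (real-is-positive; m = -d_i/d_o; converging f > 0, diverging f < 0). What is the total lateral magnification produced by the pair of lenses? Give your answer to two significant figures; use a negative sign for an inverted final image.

-0.74

Applying the thin-lens equation to the first lens, 1/15 = 1/32.5 + 1/d_i1, which gives d_i1 = 27.857 cm.
Its lateral magnification is m_1 = -d_i1/d_o1 = -(27.857)/32.5 = -0.8571.
This image would form 27.857 cm past lens 1, i.e. 4.857 cm beyond lens 2, so it is a virtual object for lens 2: d_o2 = 23 - 27.857 = -4.857 cm.
Applying the thin-lens equation again with f_2 = 31 cm and d_o2 = -4.857 cm gives d_i2 = 4.199 cm.
m_2 = -(4.199)/(-4.857) = 0.8645.
Overall magnification: m = m_1 m_2 = -0.7410.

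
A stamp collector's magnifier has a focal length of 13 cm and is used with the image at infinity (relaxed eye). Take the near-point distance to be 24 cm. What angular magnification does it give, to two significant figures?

1.8

M = D/f = 24/13 = 1.846.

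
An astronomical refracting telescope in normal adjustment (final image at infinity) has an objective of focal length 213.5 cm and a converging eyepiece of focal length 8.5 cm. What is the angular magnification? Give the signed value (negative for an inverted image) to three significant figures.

-25.1

M = -f_obj/f_eye = -213.5/(8.5) = -25.118.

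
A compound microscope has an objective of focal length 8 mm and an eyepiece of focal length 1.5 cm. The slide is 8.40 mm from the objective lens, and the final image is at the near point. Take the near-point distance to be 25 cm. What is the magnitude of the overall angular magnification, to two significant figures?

350

Convert to cm: f_obj = 8 mm = 0.8 cm; d_o = 8.40 mm = 0.84 cm.
Objective: 1/d_i = 1/f_obj - 1/d_o = 1/0.8 - 1/0.84 = 0.05952 cm^-1, so d_i = 16.800 cm.
m_obj = -d_i/d_o = -16.800/0.84 = -20.000.
Eyepiece angular magnification (image at near point): M_eye = 1 + D/f_e = 1 + 25/1.5 = 17.667.
Overall M = m_obj x M_eye = (-20.000)(17.667) = -353.33.
|M| = 353.33.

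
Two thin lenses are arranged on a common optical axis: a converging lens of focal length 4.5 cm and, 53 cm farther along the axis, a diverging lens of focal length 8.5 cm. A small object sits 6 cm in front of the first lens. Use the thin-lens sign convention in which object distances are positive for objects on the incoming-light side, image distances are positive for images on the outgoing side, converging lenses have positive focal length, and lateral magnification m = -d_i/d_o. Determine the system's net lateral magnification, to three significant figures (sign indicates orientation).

-0.586

Lens 1: 1/d_i1 = 1/f_1 - 1/d_o1 = 1/4.5 - 1/6 = 0.05556 cm^-1, so d_i1 = 18.000 cm.
m_1 = -(18.000)/6 = -3.0000.
The intermediate image is 18.000 cm to the right of lens 1, so d_o2 = L - d_i1 = 53 - 18.000 = 35.000 cm.
Lens 2: 1/d_i2 = 1/f_2 - 1/d_o2 = 1/(-8.5) - 1/(35.000) = -0.14622 cm^-1, so d_i2 = -6.839 cm.
m_2 = -(-6.839)/(35.000) = 0.1954.
Overall magnification: m = m_1 m_2 = -0.5862.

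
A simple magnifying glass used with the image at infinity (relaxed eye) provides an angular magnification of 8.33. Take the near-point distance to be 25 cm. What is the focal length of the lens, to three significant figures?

3.00 cm

For the image at infinity, M = D/f.
f = D/M = 25/8.33 = 3.001 cm.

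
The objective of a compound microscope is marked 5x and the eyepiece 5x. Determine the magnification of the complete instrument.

The overall magnification of a compound microscope is the product of the objective and eyepiece magnifications:
M = M_obj x M_eye = 5 x 5 = 25.

25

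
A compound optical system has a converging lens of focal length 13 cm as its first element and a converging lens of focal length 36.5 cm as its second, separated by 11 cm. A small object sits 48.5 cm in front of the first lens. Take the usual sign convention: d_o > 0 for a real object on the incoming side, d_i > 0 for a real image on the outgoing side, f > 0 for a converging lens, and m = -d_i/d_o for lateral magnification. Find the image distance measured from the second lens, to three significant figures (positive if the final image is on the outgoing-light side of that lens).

First lens: d_i1 = 1/(1/13 - 1/48.5) = 17.761 cm.
This image would form 17.761 cm past lens 1, i.e. 6.761 cm beyond lens 2, so it is a virtual object for lens 2: d_o2 = 11 - 17.761 = -6.761 cm.
Second lens: d_i2 = 1/(1/36.5 - 1/(-6.761)) = 5.704 cm.

5.70 cm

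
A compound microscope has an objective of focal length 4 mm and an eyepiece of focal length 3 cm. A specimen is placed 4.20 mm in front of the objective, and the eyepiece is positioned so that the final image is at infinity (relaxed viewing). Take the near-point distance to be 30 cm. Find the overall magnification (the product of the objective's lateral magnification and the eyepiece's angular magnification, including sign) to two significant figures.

-200

Convert to cm: f_obj = 4 mm = 0.4 cm; d_o = 4.20 mm = 0.42 cm.
Objective: 1/d_i = 1/f_obj - 1/d_o = 1/0.4 - 1/0.42 = 0.11905 cm^-1, so d_i = 8.400 cm.
m_obj = -d_i/d_o = -8.400/0.42 = -20.000.
Eyepiece angular magnification (image at infinity): M_eye = D/f_e = 30/3 = 10.000.
Overall M = m_obj x M_eye = (-20.000)(10.000) = -200.00.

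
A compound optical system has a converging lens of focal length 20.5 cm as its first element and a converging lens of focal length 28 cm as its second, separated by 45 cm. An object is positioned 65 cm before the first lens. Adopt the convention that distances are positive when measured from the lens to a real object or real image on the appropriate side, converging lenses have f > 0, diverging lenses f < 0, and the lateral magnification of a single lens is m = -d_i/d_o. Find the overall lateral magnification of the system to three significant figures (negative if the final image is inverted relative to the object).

-0.997

Applying the thin-lens equation to the first lens, 1/20.5 = 1/65 + 1/d_i1, which gives d_i1 = 29.944 cm.
Its lateral magnification is m_1 = -d_i1/d_o1 = -(29.944)/65 = -0.4607.
The intermediate image is 29.944 cm to the right of lens 1, so d_o2 = L - d_i1 = 45 - 29.944 = 15.056 cm.
Applying the thin-lens equation again with f_2 = 28 cm and d_o2 = 15.056 cm gives d_i2 = -32.569 cm.
m_2 = -(-32.569)/(15.056) = 2.1632.
Overall magnification: m = m_1 m_2 = -0.9965.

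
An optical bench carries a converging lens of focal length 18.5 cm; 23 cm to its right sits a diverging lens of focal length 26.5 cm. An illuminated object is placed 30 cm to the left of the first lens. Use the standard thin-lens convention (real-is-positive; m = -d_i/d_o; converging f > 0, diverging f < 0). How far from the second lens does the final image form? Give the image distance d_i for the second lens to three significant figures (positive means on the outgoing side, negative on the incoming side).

Applying the thin-lens equation to the first lens, 1/18.5 = 1/30 + 1/d_i1, which gives d_i1 = 48.261 cm.
This image would form 48.261 cm past lens 1, i.e. 25.261 cm beyond lens 2, so it is a virtual object for lens 2: d_o2 = 23 - 48.261 = -25.261 cm.
Applying the thin-lens equation again with f_2 = -26.5 cm and d_o2 = -25.261 cm gives d_i2 = 540.228 cm.

540 cm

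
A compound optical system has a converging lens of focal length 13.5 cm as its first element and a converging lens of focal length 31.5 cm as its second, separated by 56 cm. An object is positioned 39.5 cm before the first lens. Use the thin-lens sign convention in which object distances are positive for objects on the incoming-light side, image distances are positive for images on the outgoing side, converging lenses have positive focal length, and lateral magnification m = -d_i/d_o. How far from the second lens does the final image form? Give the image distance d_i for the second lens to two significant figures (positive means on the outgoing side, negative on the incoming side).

280 cm

Applying the thin-lens equation to the first lens, 1/13.5 = 1/39.5 + 1/d_i1, which gives d_i1 = 20.510 cm.
The intermediate image is 20.510 cm to the right of lens 1, so d_o2 = L - d_i1 = 56 - 20.510 = 35.490 cm.
Applying the thin-lens equation again with f_2 = 31.5 cm and d_o2 = 35.490 cm gives d_i2 = 280.160 cm.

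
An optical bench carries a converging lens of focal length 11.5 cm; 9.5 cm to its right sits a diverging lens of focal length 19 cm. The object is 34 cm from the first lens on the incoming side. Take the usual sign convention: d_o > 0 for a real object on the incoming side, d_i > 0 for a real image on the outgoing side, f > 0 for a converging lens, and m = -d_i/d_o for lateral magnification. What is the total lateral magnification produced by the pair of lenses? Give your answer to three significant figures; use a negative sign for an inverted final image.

-0.873

First lens: d_i1 = 1/(1/11.5 - 1/34) = 17.378 cm.
m_1 = -(17.378)/34 = -0.5111.
This image would form 17.378 cm past lens 1, i.e. 7.878 cm beyond lens 2, so it is a virtual object for lens 2: d_o2 = 9.5 - 17.378 = -7.878 cm.
Second lens: d_i2 = 1/(1/(-19) - 1/(-7.878)) = 13.458 cm.
m_2 = -(13.458)/(-7.878) = 1.7083.
Total m = m_1 x m_2 = (-0.5111)(1.7083) = -0.8731.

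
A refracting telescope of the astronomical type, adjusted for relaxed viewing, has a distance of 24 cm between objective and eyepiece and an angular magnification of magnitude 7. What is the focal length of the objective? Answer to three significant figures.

21.0 cm

In normal adjustment the tube length equals f_obj + f_eye and |M| = f_obj/f_eye.
So f_obj = 7 f_eye and 7 f_eye + f_eye = 24 cm, giving f_eye = 24/8 = 3.000 cm and f_obj = 21.000 cm.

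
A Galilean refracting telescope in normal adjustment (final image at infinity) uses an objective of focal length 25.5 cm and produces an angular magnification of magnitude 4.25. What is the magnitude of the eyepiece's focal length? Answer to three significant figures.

|M| = f_obj/|f_eye|, so |f_eye| = f_obj/|M| = 25.5/4.25 = 6.000 cm.
(The eyepiece is diverging, so its signed focal length is -6.000 cm.)

6.00 cm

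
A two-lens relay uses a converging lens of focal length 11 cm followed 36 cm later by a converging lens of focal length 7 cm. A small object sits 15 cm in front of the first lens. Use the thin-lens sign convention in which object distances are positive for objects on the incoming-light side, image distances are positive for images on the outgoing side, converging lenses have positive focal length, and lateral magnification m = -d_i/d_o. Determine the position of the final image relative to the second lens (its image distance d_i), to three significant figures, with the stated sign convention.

3.00 cm

First lens: d_i1 = 1/(1/11 - 1/15) = 41.250 cm.
This image would form 41.250 cm past lens 1, i.e. 5.250 cm beyond lens 2, so it is a virtual object for lens 2: d_o2 = 36 - 41.250 = -5.250 cm.
Second lens: d_i2 = 1/(1/7 - 1/(-5.250)) = 3.000 cm.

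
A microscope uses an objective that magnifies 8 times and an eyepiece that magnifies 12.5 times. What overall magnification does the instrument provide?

100

The overall magnification of a compound microscope is the product of the objective and eyepiece magnifications:
M = M_obj x M_eye = 8 x 12.5 = 100.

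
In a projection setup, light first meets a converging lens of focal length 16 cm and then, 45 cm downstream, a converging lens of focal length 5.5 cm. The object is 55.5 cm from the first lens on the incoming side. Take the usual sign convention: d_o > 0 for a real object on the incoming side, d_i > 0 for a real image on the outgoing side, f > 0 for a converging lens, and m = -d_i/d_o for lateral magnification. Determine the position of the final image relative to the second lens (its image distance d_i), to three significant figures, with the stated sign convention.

7.28 cm

Lens 1: 1/d_i1 = 1/f_1 - 1/d_o1 = 1/16 - 1/55.5 = 0.04448 cm^-1, so d_i1 = 22.481 cm.
That image sits 22.519 cm in front of the second lens, so d_o2 = 22.519 cm.
Lens 2: 1/d_i2 = 1/f_2 - 1/d_o2 = 1/5.5 - 1/(22.519) = 0.13741 cm^-1, so d_i2 = 7.277 cm.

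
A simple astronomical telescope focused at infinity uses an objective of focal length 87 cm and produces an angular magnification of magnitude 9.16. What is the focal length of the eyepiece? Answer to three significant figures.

9.50 cm

|M| = f_obj/f_eye, so f_eye = f_obj/|M| = 87/9.16 = 9.498 cm.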